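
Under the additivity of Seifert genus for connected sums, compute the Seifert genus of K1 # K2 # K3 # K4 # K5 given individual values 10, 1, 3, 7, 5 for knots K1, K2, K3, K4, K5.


The Seifert genus is additive under connected sum.
Seifert genus(K1 # K2 # K3 # K4 # K5) = (10) + (1) + (3) + (7) + (5)
= 26

26


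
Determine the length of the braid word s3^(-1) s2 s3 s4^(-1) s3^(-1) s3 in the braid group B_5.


The word length counts the number of generators (including inverses).
Listing each generator: s3^(-1), s2, s3, s4^(-1), s3^(-1), s3
There are 6 generators in this braid word.

6


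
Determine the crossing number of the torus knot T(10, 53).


For a torus knot T(p, q) with gcd(p,q)=1,
the crossing number is min(p*(q-1), q*(p-1)).
p*(q-1) = 10*52 = 520
q*(p-1) = 53*9 = 477
min(520, 477) = 477

477


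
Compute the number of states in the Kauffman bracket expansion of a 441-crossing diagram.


Each crossing contributes 2 choices (A-smoothing or B-smoothing).
Total states = 2^441 = 5678427533559428832416592249125035424637823130369672345949142181098744438385921275985867583701277855943457200048954515105739075223552

5678427533559428832416592249125035424637823130369672345949142181098744438385921275985867583701277855943457200048954515105739075223552


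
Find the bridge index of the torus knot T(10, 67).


The bridge number of T(p,q) is min(p,q).
min(10, 67) = 10

10


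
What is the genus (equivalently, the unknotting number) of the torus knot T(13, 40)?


For a torus knot T(p,q), both the unknotting number and genus equal (p-1)(q-1)/2.
= (13-1)(40-1)/2
= 12*39/2
= 468/2 = 234

234


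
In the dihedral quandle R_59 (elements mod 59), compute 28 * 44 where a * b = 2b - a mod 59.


28 * 44 = 2*44 - 28 mod 59
= 88 - 28 mod 59
= 60 mod 59 = 1

1


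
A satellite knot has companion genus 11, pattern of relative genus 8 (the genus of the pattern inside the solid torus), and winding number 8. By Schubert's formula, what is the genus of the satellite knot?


Schubert: g(satellite) = g_rel(pattern) + |winding| * g(companion),
where g_rel(pattern) is the genus of the pattern relative to the solid torus.
= 8 + 8 * 11
= 8 + 88 = 96

96


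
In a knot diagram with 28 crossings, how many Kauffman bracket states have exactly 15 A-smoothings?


We choose which 15 of 28 crossings get A-smoothings.
C(28, 15) = 28! / (15! * 13!)
= 37442160

37442160


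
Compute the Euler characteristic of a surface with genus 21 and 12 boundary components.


chi = 2 - 2g - b
= 2 - 2*21 - 12
= 2 - 42 - 12 = -52

-52


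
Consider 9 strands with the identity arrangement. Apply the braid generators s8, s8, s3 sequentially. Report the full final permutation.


Starting with identity [1, 2, 3, 4, 5, 6, 7, 8, 9].
Apply generators in sequence:
  After s8: [1, 2, 3, 4, 5, 6, 7, 9, 8]
  After s8: [1, 2, 3, 4, 5, 6, 7, 8, 9]
  After s3: [1, 2, 4, 3, 5, 6, 7, 8, 9]
Final permutation: [1, 2, 4, 3, 5, 6, 7, 8, 9]

[1, 2, 4, 3, 5, 6, 7, 8, 9]


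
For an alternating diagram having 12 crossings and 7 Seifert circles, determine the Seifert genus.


For alternating knots, g = (c - s + 1)/2.
= (12 - 7 + 1)/2
= 6/2 = 3

3


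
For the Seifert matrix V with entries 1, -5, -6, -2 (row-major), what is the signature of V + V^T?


Step 1: V + V^T = [[2, -11], [-11, -4]]
Step 2: trace = -2, det = -129
Step 3: Discriminant = (-2)^2 - 4*(-129) = 520
Step 4: Eigenvalues: 10.4018, -12.4018
Step 5: Signature = (# positive eigenvalues) - (# negative eigenvalues) = 0

0


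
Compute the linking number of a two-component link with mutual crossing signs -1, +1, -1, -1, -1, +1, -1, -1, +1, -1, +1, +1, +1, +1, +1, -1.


Step 1: Count positive crossings: 8
Step 2: Count negative crossings: 8
Step 3: Sum of signs = 8 - 8 = 0
Step 4: Linking number = sum/2 = 0/2 = 0

0


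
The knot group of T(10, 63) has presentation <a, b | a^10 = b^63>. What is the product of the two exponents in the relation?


The relation is a^10 = b^63.
Product of exponents = 10 * 63
= 630

630


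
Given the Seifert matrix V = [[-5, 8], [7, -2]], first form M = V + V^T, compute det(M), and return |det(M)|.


Step 1: Form V + V^T where V = [[-5, 8], [7, -2]]
  V^T = [[-5, 7], [8, -2]]
  V + V^T = [[-10, 15], [15, -4]]
Step 2: det(V + V^T) = (-10)*(-4) - 15*15
  = 40 - 225 = -185
Step 3: Knot determinant = |det(V + V^T)| = |-185| = 185

185


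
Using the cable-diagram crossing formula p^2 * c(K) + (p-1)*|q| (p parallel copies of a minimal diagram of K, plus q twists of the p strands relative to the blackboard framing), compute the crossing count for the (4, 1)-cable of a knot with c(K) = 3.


Step 1: Each of the c(K) crossings of the companion diagram becomes p*p = p^2 crossings among the p parallel strands, and each of the |q| twists s_1 s_2 ... s_(p-1) adds (p-1) crossings.
  Crossings = p^2 * c(K) + (p-1)*|q|
Step 2: = 4^2 * 3 + (4-1)*1
Step 3: = 16*3 + 3*1
Step 4: = 48 + 3 = 51

51


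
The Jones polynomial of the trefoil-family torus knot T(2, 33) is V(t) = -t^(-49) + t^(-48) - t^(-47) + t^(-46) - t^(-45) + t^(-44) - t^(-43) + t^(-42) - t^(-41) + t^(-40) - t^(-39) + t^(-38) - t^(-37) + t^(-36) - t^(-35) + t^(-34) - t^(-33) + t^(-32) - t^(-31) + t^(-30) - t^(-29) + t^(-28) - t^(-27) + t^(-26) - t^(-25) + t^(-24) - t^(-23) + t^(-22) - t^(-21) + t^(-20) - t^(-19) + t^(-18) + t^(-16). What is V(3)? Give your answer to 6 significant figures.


Substituting t = 3 into V(t) = -t^(-49) + t^(-48) - t^(-47) + t^(-46) - t^(-45) + t^(-44) - t^(-43) + t^(-42) - t^(-41) + t^(-40) - t^(-39) + t^(-38) - t^(-37) + t^(-36) - t^(-35) + t^(-34) - t^(-33) + t^(-32) - t^(-31) + t^(-30) - t^(-29) + t^(-28) - t^(-27) + t^(-26) - t^(-25) + t^(-24) - t^(-23) + t^(-22) - t^(-21) + t^(-20) - t^(-19) + t^(-18) + t^(-16):
  (-)t^(-49) = -4.17887e-24
  (+)t^(-48) = 1.25366e-23
  (-)t^(-47) = -3.76098e-23
  (+)t^(-46) = 1.12829e-22
  (-)t^(-45) = -3.38488e-22
  (+)t^(-44) = 1.01546e-21
  (-)t^(-43) = -3.04639e-21
  (+)t^(-42) = 9.13918e-21
  (-)t^(-41) = -2.74175e-20
  (+)t^(-40) = 8.22526e-20
  (-)t^(-39) = -2.46758e-19
  (+)t^(-38) = 7.40274e-19
  (-)t^(-37) = -2.22082e-18
  (+)t^(-36) = 6.66246e-18
  (-)t^(-35) = -1.99874e-17
  (+)t^(-34) = 5.99622e-17
  (-)t^(-33) = -1.79887e-16
  (+)t^(-32) = 5.3966e-16
  (-)t^(-31) = -1.61898e-15
  (+)t^(-30) = 4.85694e-15
  (-)t^(-29) = -1.45708e-14
  (+)t^(-28) = 4.37124e-14
  (-)t^(-27) = -1.31137e-13
  (+)t^(-26) = 3.93412e-13
  (-)t^(-25) = -1.18024e-12
  (+)t^(-24) = 3.54071e-12
  (-)t^(-23) = -1.06221e-11
  (+)t^(-22) = 3.18664e-11
  (-)t^(-21) = -9.55991e-11
  (+)t^(-20) = 2.86797e-10
  (-)t^(-19) = -8.60392e-10
  (+)t^(-18) = 2.58117e-09
  (+)t^(-16) = 2.32306e-08
Sum = (-4.17887e-24) + (1.25366e-23) + (-3.76098e-23) + (1.12829e-22) + (-3.38488e-22) + (1.01546e-21) + (-3.04639e-21) + (9.13918e-21) + (-2.74175e-20) + (8.22526e-20) + (-2.46758e-19) + (7.40274e-19) + (-2.22082e-18) + (6.66246e-18) + (-1.99874e-17) + (5.99622e-17) + (-1.79887e-16) + (5.3966e-16) + (-1.61898e-15) + (4.85694e-15) + (-1.45708e-14) + (4.37124e-14) + (-1.31137e-13) + (3.93412e-13) + (-1.18024e-12) + (3.54071e-12) + (-1.06221e-11) + (3.18664e-11) + (-9.55991e-11) + (2.86797e-10) + (-8.60392e-10) + (2.58117e-09) + (2.32306e-08)
= 2.516645422e-08
Rounded to 6 significant figures: 2.51665e-08

2.51665e-08


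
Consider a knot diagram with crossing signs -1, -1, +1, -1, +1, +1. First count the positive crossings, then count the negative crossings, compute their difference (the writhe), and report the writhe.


Step 1: Count positive crossings (+1).
Positive crossings: 3
Step 2: Count negative crossings (-1).
Negative crossings: 3
Step 3: Writhe = (positive) - (negative)
w = 3 - 3 = 0
Step 4: |w| = 0, and w is zero

0


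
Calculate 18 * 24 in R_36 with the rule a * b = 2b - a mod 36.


18 * 24 = 2*24 - 18 mod 36
= 48 - 18 mod 36
= 30 mod 36 = 30

30


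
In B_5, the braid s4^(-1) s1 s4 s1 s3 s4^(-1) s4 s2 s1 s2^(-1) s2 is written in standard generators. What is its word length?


The word length counts the number of generators (including inverses).
Listing each generator: s4^(-1), s1, s4, s1, s3, s4^(-1), s4, s2, s1, s2^(-1), s2
There are 11 generators in this braid word.

11


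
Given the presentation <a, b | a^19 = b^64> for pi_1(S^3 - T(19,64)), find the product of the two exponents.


The relation is a^19 = b^64.
Product of exponents = 19 * 64
= 1216

1216


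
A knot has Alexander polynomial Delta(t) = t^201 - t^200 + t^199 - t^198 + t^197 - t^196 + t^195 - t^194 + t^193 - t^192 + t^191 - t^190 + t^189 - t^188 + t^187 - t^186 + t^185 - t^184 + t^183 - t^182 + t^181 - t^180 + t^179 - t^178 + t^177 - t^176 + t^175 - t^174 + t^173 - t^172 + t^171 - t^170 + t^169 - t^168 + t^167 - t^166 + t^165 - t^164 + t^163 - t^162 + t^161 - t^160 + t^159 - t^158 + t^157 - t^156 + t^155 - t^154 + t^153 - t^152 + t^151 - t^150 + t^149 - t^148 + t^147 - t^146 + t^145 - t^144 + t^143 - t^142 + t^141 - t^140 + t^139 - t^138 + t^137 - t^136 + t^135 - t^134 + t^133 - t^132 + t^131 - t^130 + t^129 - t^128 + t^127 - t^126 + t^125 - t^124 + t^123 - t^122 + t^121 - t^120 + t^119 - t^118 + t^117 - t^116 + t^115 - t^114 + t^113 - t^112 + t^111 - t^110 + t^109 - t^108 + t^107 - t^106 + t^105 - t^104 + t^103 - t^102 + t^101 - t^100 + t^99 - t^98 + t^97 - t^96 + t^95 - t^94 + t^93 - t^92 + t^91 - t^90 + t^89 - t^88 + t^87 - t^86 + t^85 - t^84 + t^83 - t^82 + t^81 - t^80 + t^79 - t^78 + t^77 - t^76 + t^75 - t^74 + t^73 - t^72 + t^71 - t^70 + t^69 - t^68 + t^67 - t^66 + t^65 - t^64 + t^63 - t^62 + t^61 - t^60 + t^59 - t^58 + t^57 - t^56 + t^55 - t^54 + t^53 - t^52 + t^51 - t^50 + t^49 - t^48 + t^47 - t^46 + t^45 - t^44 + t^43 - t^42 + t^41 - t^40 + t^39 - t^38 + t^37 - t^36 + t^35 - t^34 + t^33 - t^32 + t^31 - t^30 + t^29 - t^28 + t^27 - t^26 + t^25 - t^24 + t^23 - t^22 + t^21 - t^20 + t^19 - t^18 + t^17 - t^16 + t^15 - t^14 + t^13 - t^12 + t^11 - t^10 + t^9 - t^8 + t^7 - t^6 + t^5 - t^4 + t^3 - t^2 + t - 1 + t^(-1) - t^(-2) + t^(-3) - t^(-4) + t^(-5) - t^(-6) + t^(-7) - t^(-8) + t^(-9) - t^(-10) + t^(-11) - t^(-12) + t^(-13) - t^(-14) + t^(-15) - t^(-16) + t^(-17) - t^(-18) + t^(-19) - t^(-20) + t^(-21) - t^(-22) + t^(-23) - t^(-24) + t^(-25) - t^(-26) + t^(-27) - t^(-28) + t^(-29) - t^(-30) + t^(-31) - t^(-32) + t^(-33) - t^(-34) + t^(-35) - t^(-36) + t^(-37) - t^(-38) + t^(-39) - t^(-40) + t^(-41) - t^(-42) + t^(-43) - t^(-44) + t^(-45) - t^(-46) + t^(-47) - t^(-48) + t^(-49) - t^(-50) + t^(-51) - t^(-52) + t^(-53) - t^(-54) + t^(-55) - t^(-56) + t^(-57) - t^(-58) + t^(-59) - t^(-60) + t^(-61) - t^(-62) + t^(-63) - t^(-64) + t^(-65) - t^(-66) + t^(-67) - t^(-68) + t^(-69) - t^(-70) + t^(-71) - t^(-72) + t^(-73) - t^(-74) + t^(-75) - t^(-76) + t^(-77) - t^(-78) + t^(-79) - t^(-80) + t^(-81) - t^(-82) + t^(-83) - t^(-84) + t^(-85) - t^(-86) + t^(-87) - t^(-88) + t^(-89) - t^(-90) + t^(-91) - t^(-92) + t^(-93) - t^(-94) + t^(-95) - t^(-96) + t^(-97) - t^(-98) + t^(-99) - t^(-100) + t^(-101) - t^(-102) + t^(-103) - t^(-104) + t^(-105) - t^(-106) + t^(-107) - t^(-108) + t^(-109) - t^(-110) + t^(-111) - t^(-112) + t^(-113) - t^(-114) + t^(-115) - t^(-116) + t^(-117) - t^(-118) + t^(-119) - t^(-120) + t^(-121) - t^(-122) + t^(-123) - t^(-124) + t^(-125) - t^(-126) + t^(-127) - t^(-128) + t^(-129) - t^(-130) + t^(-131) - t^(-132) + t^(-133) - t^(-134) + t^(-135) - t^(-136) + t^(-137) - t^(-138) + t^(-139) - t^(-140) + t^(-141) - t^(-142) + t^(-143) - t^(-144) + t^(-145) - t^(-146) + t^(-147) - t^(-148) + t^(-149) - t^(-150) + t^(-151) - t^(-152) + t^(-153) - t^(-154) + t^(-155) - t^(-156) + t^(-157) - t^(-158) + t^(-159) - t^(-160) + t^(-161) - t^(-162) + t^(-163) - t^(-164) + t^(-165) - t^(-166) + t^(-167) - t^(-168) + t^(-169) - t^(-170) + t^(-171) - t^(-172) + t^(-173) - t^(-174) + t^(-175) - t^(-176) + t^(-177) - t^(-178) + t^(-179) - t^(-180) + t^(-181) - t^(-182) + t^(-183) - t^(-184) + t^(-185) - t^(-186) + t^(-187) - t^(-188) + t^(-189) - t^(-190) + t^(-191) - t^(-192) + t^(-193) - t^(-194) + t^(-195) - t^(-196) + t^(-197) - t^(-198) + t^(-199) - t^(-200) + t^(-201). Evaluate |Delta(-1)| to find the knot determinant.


Step 1: The polynomial has 403 terms with alternating signs, exponents from 201 down to -201.
Step 2: Substitute t = -1. The i-th term has coefficient (-1)^i and exponent (m-i),
  so its value is (-1)^i * (-1)^(m-i) = (-1)^m = -1 for every i.
Step 3: All 403 terms equal -1, so Delta(-1) = 403 * (-1) = -403
Step 4: |Delta(-1)| = 403

403


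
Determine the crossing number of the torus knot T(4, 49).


For a torus knot T(p, q) with gcd(p,q)=1,
the crossing number is min(p*(q-1), q*(p-1)).
p*(q-1) = 4*48 = 192
q*(p-1) = 49*3 = 147
min(192, 147) = 147

147


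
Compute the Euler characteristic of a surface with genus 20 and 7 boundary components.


chi = 2 - 2g - b
= 2 - 2*20 - 7
= 2 - 40 - 7 = -45

-45


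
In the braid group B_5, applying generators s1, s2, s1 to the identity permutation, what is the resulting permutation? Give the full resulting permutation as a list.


Starting with identity [1, 2, 3, 4, 5].
Apply generators in sequence:
  After s1: [2, 1, 3, 4, 5]
  After s2: [2, 3, 1, 4, 5]
  After s1: [3, 2, 1, 4, 5]
Final permutation: [3, 2, 1, 4, 5]

[3, 2, 1, 4, 5]


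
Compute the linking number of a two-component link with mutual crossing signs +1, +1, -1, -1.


Step 1: Count positive crossings: 2
Step 2: Count negative crossings: 2
Step 3: Sum of signs = 2 - 2 = 0
Step 4: Linking number = sum/2 = 0/2 = 0

0


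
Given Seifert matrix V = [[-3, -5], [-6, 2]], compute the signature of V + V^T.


Step 1: V + V^T = [[-6, -11], [-11, 4]]
Step 2: trace = -2, det = -145
Step 3: Discriminant = (-2)^2 - 4*(-145) = 584
Step 4: Eigenvalues: 11.083, -13.083
Step 5: Signature = (# positive eigenvalues) - (# negative eigenvalues) = 0

0


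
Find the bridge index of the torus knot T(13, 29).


The bridge number of T(p,q) is min(p,q).
min(13, 29) = 13

13


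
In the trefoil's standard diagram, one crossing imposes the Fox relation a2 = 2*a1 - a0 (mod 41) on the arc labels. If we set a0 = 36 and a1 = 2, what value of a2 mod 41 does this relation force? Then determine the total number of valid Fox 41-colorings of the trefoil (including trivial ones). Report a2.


Step 1: Apply the given crossing relation 2*a1 - a0 - a2 = 0 (mod 41).
  a2 = 2*a1 - a0 mod 41
  a2 = 2*2 - 36 mod 41
  a2 = 4 - 36 mod 41
  a2 = -32 mod 41 = 9
Step 2: The trefoil has determinant 3.
  Number of Fox p-colorings (p prime) is p^2 if p = 3, else p.
  Since 41 does not divide 3, only trivial (constant) colorings exist.
  (So the trial a0 = 36, a1 = 2 with a0 != a1 does NOT extend to a valid coloring of the whole trefoil: the other two crossing relations require 3*(a1 - a0) = 0 (mod 41), which fails.)
  Total colorings = 41
Step 3: a2 = 9, total Fox 41-colorings = 41

9


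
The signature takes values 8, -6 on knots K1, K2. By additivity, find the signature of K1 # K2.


The signature is additive under connected sum.
signature(K1 # K2) = (8) + (-6)
= 2

2


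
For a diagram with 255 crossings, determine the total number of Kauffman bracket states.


Each crossing contributes 2 choices (A-smoothing or B-smoothing).
Total states = 2^255 = 57896044618658097711785492504343953926634992332820282019728792003956564819968

57896044618658097711785492504343953926634992332820282019728792003956564819968


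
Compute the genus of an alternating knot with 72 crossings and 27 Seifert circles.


For alternating knots, g = (c - s + 1)/2.
= (72 - 27 + 1)/2
= 46/2 = 23

23


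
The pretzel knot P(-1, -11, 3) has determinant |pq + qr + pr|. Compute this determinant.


Step 1: Compute pq + qr + pr.
pq = (-1)*(-11) = 11
qr = (-11)*3 = -33
pr = (-1)*3 = -3
pq + qr + pr = 11 + (-33) + (-3) = -25
Step 2: Take absolute value.
det(P(-1,-11,3)) = |-25| = 25

25


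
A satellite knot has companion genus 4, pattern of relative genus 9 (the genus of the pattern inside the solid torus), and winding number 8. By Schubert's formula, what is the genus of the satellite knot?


Schubert: g(satellite) = g_rel(pattern) + |winding| * g(companion),
where g_rel(pattern) is the genus of the pattern relative to the solid torus.
= 9 + 8 * 4
= 9 + 32 = 41

41


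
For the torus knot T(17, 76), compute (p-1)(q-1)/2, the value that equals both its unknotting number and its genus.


For a torus knot T(p,q), both the unknotting number and genus equal (p-1)(q-1)/2.
= (17-1)(76-1)/2
= 16*75/2
= 1200/2 = 600

600


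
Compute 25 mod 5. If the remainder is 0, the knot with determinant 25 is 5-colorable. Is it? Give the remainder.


Step 1: A knot is p-colorable if and only if p divides its determinant.
Step 2: Compute 25 mod 5.
25 = 5 * 5 + 0
Step 3: 25 mod 5 = 0
Step 4: The knot is 5-colorable: yes

0


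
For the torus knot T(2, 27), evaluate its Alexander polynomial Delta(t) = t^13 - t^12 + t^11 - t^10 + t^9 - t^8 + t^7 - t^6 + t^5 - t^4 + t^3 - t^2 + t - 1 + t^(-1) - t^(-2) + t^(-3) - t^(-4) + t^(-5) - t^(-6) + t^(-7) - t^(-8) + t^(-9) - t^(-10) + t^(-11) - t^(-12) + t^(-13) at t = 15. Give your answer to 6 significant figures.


Substituting t = 15 into Delta(t) = t^13 - t^12 + t^11 - t^10 + t^9 - t^8 + t^7 - t^6 + t^5 - t^4 + t^3 - t^2 + t - 1 + t^(-1) - t^(-2) + t^(-3) - t^(-4) + t^(-5) - t^(-6) + t^(-7) - t^(-8) + t^(-9) - t^(-10) + t^(-11) - t^(-12) + t^(-13):
Term values: (1946195068359375) + (-129746337890625) + (8649755859375) + (-576650390625) + (38443359375) + (-2562890625) + (170859375) + (-11390625) + (759375) + (-50625) + (3375) + (-225) + (15) + (-1) + (0.0666667) + (-0.00444444) + (0.000296296) + (-1.97531e-05) + (1.31687e-06) + (-8.77915e-08) + (5.85277e-09) + (-3.90184e-10) + (2.60123e-11) + (-1.73415e-12) + (1.1561e-13) + (-7.70735e-15) + (5.13823e-16)
Sum = 1.824557877e+15
Rounded to 6 significant figures: 1.82456e+15

1.82456e+15


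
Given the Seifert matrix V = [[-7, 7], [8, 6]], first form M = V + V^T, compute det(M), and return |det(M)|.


Step 1: Form V + V^T where V = [[-7, 7], [8, 6]]
  V^T = [[-7, 8], [7, 6]]
  V + V^T = [[-14, 15], [15, 12]]
Step 2: det(V + V^T) = (-14)*12 - 15*15
  = -168 - 225 = -393
Step 3: Knot determinant = |det(V + V^T)| = |-393| = 393

393


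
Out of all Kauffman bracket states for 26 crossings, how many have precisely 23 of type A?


We choose which 23 of 26 crossings get A-smoothings.
C(26, 23) = 26! / (23! * 3!)
= 2600

2600


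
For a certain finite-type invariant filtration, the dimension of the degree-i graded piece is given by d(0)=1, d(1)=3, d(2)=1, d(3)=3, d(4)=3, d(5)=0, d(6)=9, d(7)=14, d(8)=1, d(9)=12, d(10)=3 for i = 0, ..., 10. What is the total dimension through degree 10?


Total dimension = d(0) + d(1) + ... + d(10)
= 1 + 3 + 1 + 3 + 3 + 0 + 9 + 14 + 1 + 12 + 3
= 50

50


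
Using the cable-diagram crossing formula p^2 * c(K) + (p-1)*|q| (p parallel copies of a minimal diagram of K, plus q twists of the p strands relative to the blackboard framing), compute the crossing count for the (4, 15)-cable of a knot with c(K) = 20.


Step 1: Each of the c(K) crossings of the companion diagram becomes p*p = p^2 crossings among the p parallel strands, and each of the |q| twists s_1 s_2 ... s_(p-1) adds (p-1) crossings.
  Crossings = p^2 * c(K) + (p-1)*|q|
Step 2: = 4^2 * 20 + (4-1)*15
Step 3: = 16*20 + 3*15
Step 4: = 320 + 45 = 365

365


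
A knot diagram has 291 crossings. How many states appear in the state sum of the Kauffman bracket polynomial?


Each crossing contributes 2 choices (A-smoothing or B-smoothing).
Total states = 2^291 = 3978585891278293137243057985174566720803649206378781739523711815145275976100267004264448

3978585891278293137243057985174566720803649206378781739523711815145275976100267004264448


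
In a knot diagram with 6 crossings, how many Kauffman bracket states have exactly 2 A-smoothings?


We choose which 2 of 6 crossings get A-smoothings.
C(6, 2) = 6! / (2! * 4!)
= 15

15


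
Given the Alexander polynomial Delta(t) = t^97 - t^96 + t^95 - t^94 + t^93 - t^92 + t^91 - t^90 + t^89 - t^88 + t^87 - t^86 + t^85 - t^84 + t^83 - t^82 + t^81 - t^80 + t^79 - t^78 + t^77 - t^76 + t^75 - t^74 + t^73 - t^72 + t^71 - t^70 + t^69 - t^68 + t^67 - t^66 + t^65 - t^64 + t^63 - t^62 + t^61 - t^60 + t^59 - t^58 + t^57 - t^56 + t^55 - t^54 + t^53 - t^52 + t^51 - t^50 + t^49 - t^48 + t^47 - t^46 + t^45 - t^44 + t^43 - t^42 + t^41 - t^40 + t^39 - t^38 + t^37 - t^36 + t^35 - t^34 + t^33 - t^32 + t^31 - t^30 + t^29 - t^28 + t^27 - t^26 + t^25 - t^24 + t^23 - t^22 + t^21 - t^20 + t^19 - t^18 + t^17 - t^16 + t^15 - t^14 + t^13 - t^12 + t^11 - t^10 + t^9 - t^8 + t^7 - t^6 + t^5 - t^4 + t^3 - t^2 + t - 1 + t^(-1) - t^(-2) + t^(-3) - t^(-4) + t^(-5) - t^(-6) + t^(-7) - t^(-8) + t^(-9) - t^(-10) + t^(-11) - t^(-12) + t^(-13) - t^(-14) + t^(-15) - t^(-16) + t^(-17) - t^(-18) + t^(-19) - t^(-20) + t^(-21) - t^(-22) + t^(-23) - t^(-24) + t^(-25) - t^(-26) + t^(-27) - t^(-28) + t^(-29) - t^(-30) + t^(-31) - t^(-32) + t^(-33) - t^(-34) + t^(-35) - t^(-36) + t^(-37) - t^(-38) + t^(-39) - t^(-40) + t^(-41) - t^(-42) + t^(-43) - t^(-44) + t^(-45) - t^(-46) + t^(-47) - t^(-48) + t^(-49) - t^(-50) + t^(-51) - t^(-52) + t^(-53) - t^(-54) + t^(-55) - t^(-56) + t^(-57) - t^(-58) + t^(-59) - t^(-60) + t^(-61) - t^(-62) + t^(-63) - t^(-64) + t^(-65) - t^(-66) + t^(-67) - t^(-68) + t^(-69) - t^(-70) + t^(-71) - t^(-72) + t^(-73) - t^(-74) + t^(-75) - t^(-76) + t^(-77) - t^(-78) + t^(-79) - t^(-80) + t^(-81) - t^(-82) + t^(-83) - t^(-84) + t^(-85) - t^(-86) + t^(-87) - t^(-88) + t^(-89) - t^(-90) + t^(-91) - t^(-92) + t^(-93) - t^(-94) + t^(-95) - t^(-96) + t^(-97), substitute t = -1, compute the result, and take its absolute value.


Step 1: The polynomial has 195 terms with alternating signs, exponents from 97 down to -97.
Step 2: Substitute t = -1. The i-th term has coefficient (-1)^i and exponent (m-i),
  so its value is (-1)^i * (-1)^(m-i) = (-1)^m = -1 for every i.
Step 3: All 195 terms equal -1, so Delta(-1) = 195 * (-1) = -195
Step 4: |Delta(-1)| = 195

195


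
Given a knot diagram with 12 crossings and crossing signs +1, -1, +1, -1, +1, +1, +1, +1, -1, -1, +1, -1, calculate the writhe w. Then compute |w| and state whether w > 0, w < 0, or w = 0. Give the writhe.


Step 1: Count positive crossings (+1).
Positive crossings: 7
Step 2: Count negative crossings (-1).
Negative crossings: 5
Step 3: Writhe = (positive) - (negative)
w = 7 - 5 = 2
Step 4: |w| = 2, and w is positive

2


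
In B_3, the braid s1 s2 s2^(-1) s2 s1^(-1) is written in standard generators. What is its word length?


The word length counts the number of generators (including inverses).
Listing each generator: s1, s2, s2^(-1), s2, s1^(-1)
There are 5 generators in this braid word.

5


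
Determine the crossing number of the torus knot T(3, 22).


For a torus knot T(p, q) with gcd(p,q)=1,
the crossing number is min(p*(q-1), q*(p-1)).
p*(q-1) = 3*21 = 63
q*(p-1) = 22*2 = 44
min(63, 44) = 44

44


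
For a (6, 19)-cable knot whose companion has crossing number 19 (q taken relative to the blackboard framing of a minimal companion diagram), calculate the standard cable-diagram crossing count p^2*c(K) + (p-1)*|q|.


Step 1: Each of the c(K) crossings of the companion diagram becomes p*p = p^2 crossings among the p parallel strands, and each of the |q| twists s_1 s_2 ... s_(p-1) adds (p-1) crossings.
  Crossings = p^2 * c(K) + (p-1)*|q|
Step 2: = 6^2 * 19 + (6-1)*19
Step 3: = 36*19 + 5*19
Step 4: = 684 + 95 = 779

779


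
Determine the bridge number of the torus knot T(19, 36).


The bridge number of T(p,q) is min(p,q).
min(19, 36) = 19

19


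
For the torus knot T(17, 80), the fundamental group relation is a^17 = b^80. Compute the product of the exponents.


The relation is a^17 = b^80.
Product of exponents = 17 * 80
= 1360

1360


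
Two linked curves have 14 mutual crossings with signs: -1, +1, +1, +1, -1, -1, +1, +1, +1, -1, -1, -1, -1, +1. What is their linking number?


Step 1: Count positive crossings: 7
Step 2: Count negative crossings: 7
Step 3: Sum of signs = 7 - 7 = 0
Step 4: Linking number = sum/2 = 0/2 = 0

0


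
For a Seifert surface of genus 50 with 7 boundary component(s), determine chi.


chi = 2 - 2g - b
= 2 - 2*50 - 7
= 2 - 100 - 7 = -105

-105


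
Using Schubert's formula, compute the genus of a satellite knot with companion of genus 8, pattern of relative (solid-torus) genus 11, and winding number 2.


Schubert: g(satellite) = g_rel(pattern) + |winding| * g(companion),
where g_rel(pattern) is the genus of the pattern relative to the solid torus.
= 11 + 2 * 8
= 11 + 16 = 27

27


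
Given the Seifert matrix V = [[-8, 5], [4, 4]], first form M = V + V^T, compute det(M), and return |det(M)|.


Step 1: Form V + V^T where V = [[-8, 5], [4, 4]]
  V^T = [[-8, 4], [5, 4]]
  V + V^T = [[-16, 9], [9, 8]]
Step 2: det(V + V^T) = (-16)*8 - 9*9
  = -128 - 81 = -209
Step 3: Knot determinant = |det(V + V^T)| = |-209| = 209

209


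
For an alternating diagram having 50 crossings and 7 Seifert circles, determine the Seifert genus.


For alternating knots, g = (c - s + 1)/2.
= (50 - 7 + 1)/2
= 44/2 = 22

22


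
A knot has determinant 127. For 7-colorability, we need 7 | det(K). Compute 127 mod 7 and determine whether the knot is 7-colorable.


Step 1: A knot is p-colorable if and only if p divides its determinant.
Step 2: Compute 127 mod 7.
127 = 18 * 7 + 1
Step 3: 127 mod 7 = 1
Step 4: The knot is 7-colorable: no

1


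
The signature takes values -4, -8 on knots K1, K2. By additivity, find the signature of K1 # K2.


The signature is additive under connected sum.
signature(K1 # K2) = (-4) + (-8)
= -12

-12


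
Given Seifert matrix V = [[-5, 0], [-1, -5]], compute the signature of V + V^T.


Step 1: V + V^T = [[-10, -1], [-1, -10]]
Step 2: trace = -20, det = 99
Step 3: Discriminant = (-20)^2 - 4*99 = 4
Step 4: Eigenvalues: -9, -11
Step 5: Signature = (# positive eigenvalues) - (# negative eigenvalues) = -2

-2


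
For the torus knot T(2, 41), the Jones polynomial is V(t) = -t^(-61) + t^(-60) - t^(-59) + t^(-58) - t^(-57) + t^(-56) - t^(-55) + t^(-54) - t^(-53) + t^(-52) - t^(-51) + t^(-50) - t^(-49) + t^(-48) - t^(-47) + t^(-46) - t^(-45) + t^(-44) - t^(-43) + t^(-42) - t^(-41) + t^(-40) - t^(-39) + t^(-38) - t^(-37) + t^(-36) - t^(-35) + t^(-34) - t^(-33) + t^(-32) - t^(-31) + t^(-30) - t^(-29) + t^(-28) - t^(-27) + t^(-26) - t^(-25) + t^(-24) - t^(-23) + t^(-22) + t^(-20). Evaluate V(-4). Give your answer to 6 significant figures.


Substituting t = -4 into V(t) = -t^(-61) + t^(-60) - t^(-59) + t^(-58) - t^(-57) + t^(-56) - t^(-55) + t^(-54) - t^(-53) + t^(-52) - t^(-51) + t^(-50) - t^(-49) + t^(-48) - t^(-47) + t^(-46) - t^(-45) + t^(-44) - t^(-43) + t^(-42) - t^(-41) + t^(-40) - t^(-39) + t^(-38) - t^(-37) + t^(-36) - t^(-35) + t^(-34) - t^(-33) + t^(-32) - t^(-31) + t^(-30) - t^(-29) + t^(-28) - t^(-27) + t^(-26) - t^(-25) + t^(-24) - t^(-23) + t^(-22) + t^(-20):
  (-)t^(-61) = 1.88079e-37
  (+)t^(-60) = 7.52316e-37
  (-)t^(-59) = 3.00927e-36
  (+)t^(-58) = 1.20371e-35
  (-)t^(-57) = 4.81482e-35
  (+)t^(-56) = 1.92593e-34
  (-)t^(-55) = 7.70372e-34
  (+)t^(-54) = 3.08149e-33
  (-)t^(-53) = 1.2326e-32
  (+)t^(-52) = 4.93038e-32
  (-)t^(-51) = 1.97215e-31
  (+)t^(-50) = 7.88861e-31
  (-)t^(-49) = 3.15544e-30
  (+)t^(-48) = 1.26218e-29
  (-)t^(-47) = 5.04871e-29
  (+)t^(-46) = 2.01948e-28
  (-)t^(-45) = 8.07794e-28
  (+)t^(-44) = 3.23117e-27
  (-)t^(-43) = 1.29247e-26
  (+)t^(-42) = 5.16988e-26
  (-)t^(-41) = 2.06795e-25
  (+)t^(-40) = 8.27181e-25
  (-)t^(-39) = 3.30872e-24
  (+)t^(-38) = 1.32349e-23
  (-)t^(-37) = 5.29396e-23
  (+)t^(-36) = 2.11758e-22
  (-)t^(-35) = 8.47033e-22
  (+)t^(-34) = 3.38813e-21
  (-)t^(-33) = 1.35525e-20
  (+)t^(-32) = 5.42101e-20
  (-)t^(-31) = 2.1684e-19
  (+)t^(-30) = 8.67362e-19
  (-)t^(-29) = 3.46945e-18
  (+)t^(-28) = 1.38778e-17
  (-)t^(-27) = 5.55112e-17
  (+)t^(-26) = 2.22045e-16
  (-)t^(-25) = 8.88178e-16
  (+)t^(-24) = 3.55271e-15
  (-)t^(-23) = 1.42109e-14
  (+)t^(-22) = 5.68434e-14
  (+)t^(-20) = 9.09495e-13
Sum = (1.88079e-37) + (7.52316e-37) + (3.00927e-36) + (1.20371e-35) + (4.81482e-35) + (1.92593e-34) + (7.70372e-34) + (3.08149e-33) + (1.2326e-32) + (4.93038e-32) + (1.97215e-31) + (7.88861e-31) + (3.15544e-30) + (1.26218e-29) + (5.04871e-29) + (2.01948e-28) + (8.07794e-28) + (3.23117e-27) + (1.29247e-26) + (5.16988e-26) + (2.06795e-25) + (8.27181e-25) + (3.30872e-24) + (1.32349e-23) + (5.29396e-23) + (2.11758e-22) + (8.47033e-22) + (3.38813e-21) + (1.35525e-20) + (5.42101e-20) + (2.1684e-19) + (8.67362e-19) + (3.46945e-18) + (1.38778e-17) + (5.55112e-17) + (2.22045e-16) + (8.88178e-16) + (3.55271e-15) + (1.42109e-14) + (5.68434e-14) + (9.09495e-13)
= 9.852859269e-13
Rounded to 6 significant figures: 9.85286e-13

9.85286e-13


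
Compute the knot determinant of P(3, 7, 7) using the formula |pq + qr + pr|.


Step 1: Compute pq + qr + pr.
pq = 3*7 = 21
qr = 7*7 = 49
pr = 3*7 = 21
pq + qr + pr = 21 + 49 + 21 = 91
Step 2: Take absolute value.
det(P(3,7,7)) = |91| = 91

91


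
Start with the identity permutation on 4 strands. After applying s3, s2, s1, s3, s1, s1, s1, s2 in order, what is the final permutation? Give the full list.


Starting with identity [1, 2, 3, 4].
Apply generators in sequence:
  After s3: [1, 2, 4, 3]
  After s2: [1, 4, 2, 3]
  After s1: [4, 1, 2, 3]
  After s3: [4, 1, 3, 2]
  After s1: [1, 4, 3, 2]
  After s1: [4, 1, 3, 2]
  After s1: [1, 4, 3, 2]
  After s2: [1, 3, 4, 2]
Final permutation: [1, 3, 4, 2]

[1, 3, 4, 2]


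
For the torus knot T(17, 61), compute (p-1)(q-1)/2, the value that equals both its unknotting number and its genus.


For a torus knot T(p,q), both the unknotting number and genus equal (p-1)(q-1)/2.
= (17-1)(61-1)/2
= 16*60/2
= 960/2 = 480

480


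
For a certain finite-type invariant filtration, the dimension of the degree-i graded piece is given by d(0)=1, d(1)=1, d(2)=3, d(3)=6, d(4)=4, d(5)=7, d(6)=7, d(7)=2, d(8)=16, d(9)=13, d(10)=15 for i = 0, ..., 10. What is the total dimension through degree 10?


Total dimension = d(0) + d(1) + ... + d(10)
= 1 + 1 + 3 + 6 + 4 + 7 + 7 + 2 + 16 + 13 + 15
= 75

75


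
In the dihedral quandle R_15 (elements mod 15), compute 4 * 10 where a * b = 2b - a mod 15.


4 * 10 = 2*10 - 4 mod 15
= 20 - 4 mod 15
= 16 mod 15 = 1

1


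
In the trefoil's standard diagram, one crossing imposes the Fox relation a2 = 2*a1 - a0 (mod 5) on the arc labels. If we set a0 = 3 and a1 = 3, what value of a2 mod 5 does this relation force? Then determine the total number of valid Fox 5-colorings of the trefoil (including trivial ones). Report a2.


Step 1: Apply the given crossing relation 2*a1 - a0 - a2 = 0 (mod 5).
  a2 = 2*a1 - a0 mod 5
  a2 = 2*3 - 3 mod 5
  a2 = 6 - 3 mod 5
  a2 = 3 mod 5 = 3
Step 2: The trefoil has determinant 3.
  Number of Fox p-colorings (p prime) is p^2 if p = 3, else p.
  Since 5 does not divide 3, only trivial (constant) colorings exist.
  (Here a0 = a1 = a2 = 3, the constant coloring, which is valid.)
  Total colorings = 5
Step 3: a2 = 3, total Fox 5-colorings = 5

3


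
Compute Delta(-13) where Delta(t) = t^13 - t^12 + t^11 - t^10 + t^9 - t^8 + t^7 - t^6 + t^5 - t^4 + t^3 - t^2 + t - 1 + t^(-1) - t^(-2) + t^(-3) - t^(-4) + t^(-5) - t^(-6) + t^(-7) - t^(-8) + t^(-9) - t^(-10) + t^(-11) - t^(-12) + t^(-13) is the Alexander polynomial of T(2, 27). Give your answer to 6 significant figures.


Substituting t = -13 into Delta(t) = t^13 - t^12 + t^11 - t^10 + t^9 - t^8 + t^7 - t^6 + t^5 - t^4 + t^3 - t^2 + t - 1 + t^(-1) - t^(-2) + t^(-3) - t^(-4) + t^(-5) - t^(-6) + t^(-7) - t^(-8) + t^(-9) - t^(-10) + t^(-11) - t^(-12) + t^(-13):
Term values: (-302875106592253) + (-23298085122481) + (-1792160394037) + (-137858491849) + (-10604499373) + (-815730721) + (-62748517) + (-4826809) + (-371293) + (-28561) + (-2197) + (-169) + (-13) + (-1) + (-0.0769231) + (-0.00591716) + (-0.000455166) + (-3.50128e-05) + (-2.69329e-06) + (-2.07176e-07) + (-1.59366e-08) + (-1.22589e-09) + (-9.42996e-11) + (-7.25382e-12) + (-5.57986e-13) + (-4.2922e-14) + (-3.30169e-15)
Sum = -3.281146988e+14
Rounded to 6 significant figures: -3.28115e+14

-3.28115e+14


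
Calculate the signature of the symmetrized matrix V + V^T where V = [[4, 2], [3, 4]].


Step 1: V + V^T = [[8, 5], [5, 8]]
Step 2: trace = 16, det = 39
Step 3: Discriminant = 16^2 - 4*39 = 100
Step 4: Eigenvalues: 13, 3
Step 5: Signature = (# positive eigenvalues) - (# negative eigenvalues) = 2

2


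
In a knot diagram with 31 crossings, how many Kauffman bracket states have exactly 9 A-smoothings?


We choose which 9 of 31 crossings get A-smoothings.
C(31, 9) = 31! / (9! * 22!)
= 20160075

20160075


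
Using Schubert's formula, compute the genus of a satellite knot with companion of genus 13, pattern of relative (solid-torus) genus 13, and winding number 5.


Schubert: g(satellite) = g_rel(pattern) + |winding| * g(companion),
where g_rel(pattern) is the genus of the pattern relative to the solid torus.
= 13 + 5 * 13
= 13 + 65 = 78

78


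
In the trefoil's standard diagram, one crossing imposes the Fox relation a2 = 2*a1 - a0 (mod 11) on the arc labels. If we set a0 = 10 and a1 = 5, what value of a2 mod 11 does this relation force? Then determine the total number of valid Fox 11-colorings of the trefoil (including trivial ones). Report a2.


Step 1: Apply the given crossing relation 2*a1 - a0 - a2 = 0 (mod 11).
  a2 = 2*a1 - a0 mod 11
  a2 = 2*5 - 10 mod 11
  a2 = 10 - 10 mod 11
  a2 = 0 mod 11 = 0
Step 2: The trefoil has determinant 3.
  Number of Fox p-colorings (p prime) is p^2 if p = 3, else p.
  Since 11 does not divide 3, only trivial (constant) colorings exist.
  (So the trial a0 = 10, a1 = 5 with a0 != a1 does NOT extend to a valid coloring of the whole trefoil: the other two crossing relations require 3*(a1 - a0) = 0 (mod 11), which fails.)
  Total colorings = 11
Step 3: a2 = 0, total Fox 11-colorings = 11

0


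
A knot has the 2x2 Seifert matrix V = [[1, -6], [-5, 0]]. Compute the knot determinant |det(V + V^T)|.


Step 1: Form V + V^T where V = [[1, -6], [-5, 0]]
  V^T = [[1, -5], [-6, 0]]
  V + V^T = [[2, -11], [-11, 0]]
Step 2: det(V + V^T) = 2*0 - (-11)*(-11)
  = 0 - 121 = -121
Step 3: Knot determinant = |det(V + V^T)| = |-121| = 121

121


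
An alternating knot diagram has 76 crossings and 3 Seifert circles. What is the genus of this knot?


For alternating knots, g = (c - s + 1)/2.
= (76 - 3 + 1)/2
= 74/2 = 37

37


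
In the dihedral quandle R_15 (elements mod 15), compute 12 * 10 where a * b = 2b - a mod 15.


12 * 10 = 2*10 - 12 mod 15
= 20 - 12 mod 15
= 8 mod 15 = 8

8


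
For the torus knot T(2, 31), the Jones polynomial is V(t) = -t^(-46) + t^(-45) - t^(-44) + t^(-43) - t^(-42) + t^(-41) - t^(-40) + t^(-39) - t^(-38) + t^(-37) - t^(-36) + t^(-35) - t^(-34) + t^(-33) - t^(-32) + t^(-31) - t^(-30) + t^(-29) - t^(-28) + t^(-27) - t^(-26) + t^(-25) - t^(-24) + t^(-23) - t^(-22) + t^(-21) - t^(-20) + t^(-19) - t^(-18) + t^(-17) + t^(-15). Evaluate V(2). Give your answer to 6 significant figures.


Substituting t = 2 into V(t) = -t^(-46) + t^(-45) - t^(-44) + t^(-43) - t^(-42) + t^(-41) - t^(-40) + t^(-39) - t^(-38) + t^(-37) - t^(-36) + t^(-35) - t^(-34) + t^(-33) - t^(-32) + t^(-31) - t^(-30) + t^(-29) - t^(-28) + t^(-27) - t^(-26) + t^(-25) - t^(-24) + t^(-23) - t^(-22) + t^(-21) - t^(-20) + t^(-19) - t^(-18) + t^(-17) + t^(-15):
  (-)t^(-46) = -1.42109e-14
  (+)t^(-45) = 2.84217e-14
  (-)t^(-44) = -5.68434e-14
  (+)t^(-43) = 1.13687e-13
  (-)t^(-42) = -2.27374e-13
  (+)t^(-41) = 4.54747e-13
  (-)t^(-40) = -9.09495e-13
  (+)t^(-39) = 1.81899e-12
  (-)t^(-38) = -3.63798e-12
  (+)t^(-37) = 7.27596e-12
  (-)t^(-36) = -1.45519e-11
  (+)t^(-35) = 2.91038e-11
  (-)t^(-34) = -5.82077e-11
  (+)t^(-33) = 1.16415e-10
  (-)t^(-32) = -2.32831e-10
  (+)t^(-31) = 4.65661e-10
  (-)t^(-30) = -9.31323e-10
  (+)t^(-29) = 1.86265e-09
  (-)t^(-28) = -3.72529e-09
  (+)t^(-27) = 7.45058e-09
  (-)t^(-26) = -1.49012e-08
  (+)t^(-25) = 2.98023e-08
  (-)t^(-24) = -5.96046e-08
  (+)t^(-23) = 1.19209e-07
  (-)t^(-22) = -2.38419e-07
  (+)t^(-21) = 4.76837e-07
  (-)t^(-20) = -9.53674e-07
  (+)t^(-19) = 1.90735e-06
  (-)t^(-18) = -3.8147e-06
  (+)t^(-17) = 7.62939e-06
  (+)t^(-15) = 3.05176e-05
Sum = (-1.42109e-14) + (2.84217e-14) + (-5.68434e-14) + (1.13687e-13) + (-2.27374e-13) + (4.54747e-13) + (-9.09495e-13) + (1.81899e-12) + (-3.63798e-12) + (7.27596e-12) + (-1.45519e-11) + (2.91038e-11) + (-5.82077e-11) + (1.16415e-10) + (-2.32831e-10) + (4.65661e-10) + (-9.31323e-10) + (1.86265e-09) + (-3.72529e-09) + (7.45058e-09) + (-1.49012e-08) + (2.98023e-08) + (-5.96046e-08) + (1.19209e-07) + (-2.38419e-07) + (4.76837e-07) + (-9.53674e-07) + (1.90735e-06) + (-3.8147e-06) + (7.62939e-06) + (3.05176e-05)
= 3.560384114e-05
Rounded to 6 significant figures: 3.56038e-05

3.56038e-05


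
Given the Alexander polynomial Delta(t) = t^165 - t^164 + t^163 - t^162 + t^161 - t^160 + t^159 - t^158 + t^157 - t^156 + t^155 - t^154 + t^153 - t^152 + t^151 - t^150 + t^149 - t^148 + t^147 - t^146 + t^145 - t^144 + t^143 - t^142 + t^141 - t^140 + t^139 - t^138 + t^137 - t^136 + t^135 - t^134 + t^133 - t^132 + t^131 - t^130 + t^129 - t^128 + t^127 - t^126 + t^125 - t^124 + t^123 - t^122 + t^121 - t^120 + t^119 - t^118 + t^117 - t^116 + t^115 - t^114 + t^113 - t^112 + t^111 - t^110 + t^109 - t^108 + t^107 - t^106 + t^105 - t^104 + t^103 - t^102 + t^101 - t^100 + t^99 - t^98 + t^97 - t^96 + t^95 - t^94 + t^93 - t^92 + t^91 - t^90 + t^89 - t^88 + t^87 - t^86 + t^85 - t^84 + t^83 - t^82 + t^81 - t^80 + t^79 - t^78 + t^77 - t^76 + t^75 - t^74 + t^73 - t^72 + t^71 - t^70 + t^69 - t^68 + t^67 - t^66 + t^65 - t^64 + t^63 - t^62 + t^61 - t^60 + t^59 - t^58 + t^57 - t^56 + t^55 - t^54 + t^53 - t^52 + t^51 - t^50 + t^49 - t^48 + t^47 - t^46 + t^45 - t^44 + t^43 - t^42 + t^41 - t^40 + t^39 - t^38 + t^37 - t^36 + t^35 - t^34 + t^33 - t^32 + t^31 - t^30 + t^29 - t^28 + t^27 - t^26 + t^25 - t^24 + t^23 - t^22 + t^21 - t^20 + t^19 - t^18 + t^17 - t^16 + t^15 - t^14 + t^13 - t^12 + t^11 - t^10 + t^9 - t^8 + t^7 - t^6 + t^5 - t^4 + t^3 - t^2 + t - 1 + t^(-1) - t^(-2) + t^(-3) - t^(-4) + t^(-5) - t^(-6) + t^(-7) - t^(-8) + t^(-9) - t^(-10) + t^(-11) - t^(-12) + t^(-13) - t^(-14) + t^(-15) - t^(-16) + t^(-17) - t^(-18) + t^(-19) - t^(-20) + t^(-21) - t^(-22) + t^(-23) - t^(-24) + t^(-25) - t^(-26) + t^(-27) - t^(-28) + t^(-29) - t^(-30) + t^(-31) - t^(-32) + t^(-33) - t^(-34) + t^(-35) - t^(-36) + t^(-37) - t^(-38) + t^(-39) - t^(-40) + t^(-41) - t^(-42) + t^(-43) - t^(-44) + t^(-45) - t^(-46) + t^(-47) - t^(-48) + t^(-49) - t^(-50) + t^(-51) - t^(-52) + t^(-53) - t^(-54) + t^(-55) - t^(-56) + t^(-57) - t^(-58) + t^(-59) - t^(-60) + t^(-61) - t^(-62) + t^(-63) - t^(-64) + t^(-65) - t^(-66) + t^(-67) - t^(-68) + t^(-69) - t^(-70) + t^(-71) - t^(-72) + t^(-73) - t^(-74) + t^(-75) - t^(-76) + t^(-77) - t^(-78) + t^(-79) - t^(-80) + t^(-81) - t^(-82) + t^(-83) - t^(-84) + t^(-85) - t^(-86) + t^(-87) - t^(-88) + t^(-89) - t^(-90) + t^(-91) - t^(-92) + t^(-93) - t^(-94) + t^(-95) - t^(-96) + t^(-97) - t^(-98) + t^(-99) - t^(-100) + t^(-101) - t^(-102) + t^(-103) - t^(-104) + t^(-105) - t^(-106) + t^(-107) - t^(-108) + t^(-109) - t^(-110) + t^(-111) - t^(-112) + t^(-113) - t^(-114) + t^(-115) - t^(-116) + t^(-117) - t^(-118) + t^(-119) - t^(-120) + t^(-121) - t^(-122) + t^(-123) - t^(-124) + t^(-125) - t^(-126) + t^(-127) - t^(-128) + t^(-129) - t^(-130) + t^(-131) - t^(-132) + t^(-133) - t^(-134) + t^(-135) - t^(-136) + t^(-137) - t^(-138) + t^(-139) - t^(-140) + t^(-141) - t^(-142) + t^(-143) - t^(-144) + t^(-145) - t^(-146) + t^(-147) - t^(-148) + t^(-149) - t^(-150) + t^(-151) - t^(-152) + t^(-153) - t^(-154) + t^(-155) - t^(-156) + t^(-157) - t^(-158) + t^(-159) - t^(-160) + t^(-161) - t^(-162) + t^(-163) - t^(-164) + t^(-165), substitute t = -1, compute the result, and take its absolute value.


Step 1: The polynomial has 331 terms with alternating signs, exponents from 165 down to -165.
Step 2: Substitute t = -1. The i-th term has coefficient (-1)^i and exponent (m-i),
  so its value is (-1)^i * (-1)^(m-i) = (-1)^m = -1 for every i.
Step 3: All 331 terms equal -1, so Delta(-1) = 331 * (-1) = -331
Step 4: |Delta(-1)| = 331

331


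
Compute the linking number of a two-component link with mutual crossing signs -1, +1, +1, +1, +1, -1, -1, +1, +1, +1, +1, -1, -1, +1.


Step 1: Count positive crossings: 9
Step 2: Count negative crossings: 5
Step 3: Sum of signs = 9 - 5 = 4
Step 4: Linking number = sum/2 = 4/2 = 2

2
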